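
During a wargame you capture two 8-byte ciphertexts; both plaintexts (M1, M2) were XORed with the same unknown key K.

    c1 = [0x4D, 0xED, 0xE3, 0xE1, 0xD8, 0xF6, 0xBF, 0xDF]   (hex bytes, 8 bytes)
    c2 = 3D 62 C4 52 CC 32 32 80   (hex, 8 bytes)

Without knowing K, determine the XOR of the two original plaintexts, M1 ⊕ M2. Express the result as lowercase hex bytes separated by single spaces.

70 8f 27 b3 14 c4 8d 5f

c1 ⊕ c2 = (M1 ⊕ K) ⊕ (M2 ⊕ K) = M1 ⊕ M2 — the shared key cancels under XOR.
byte 0: 01001101 ^ 00111101 = 01110000
byte 1: 11101101 ^ 01100010 = 10001111
byte 2: 11100011 ^ 11000100 = 00100111
byte 3: 11100001 ^ 01010010 = 10110011
byte 4: 11011000 ^ 11001100 = 00010100
byte 5: 11110110 ^ 00110010 = 11000100
byte 6: 10111111 ^ 00110010 = 10001101
byte 7: 11011111 ^ 10000000 = 01011111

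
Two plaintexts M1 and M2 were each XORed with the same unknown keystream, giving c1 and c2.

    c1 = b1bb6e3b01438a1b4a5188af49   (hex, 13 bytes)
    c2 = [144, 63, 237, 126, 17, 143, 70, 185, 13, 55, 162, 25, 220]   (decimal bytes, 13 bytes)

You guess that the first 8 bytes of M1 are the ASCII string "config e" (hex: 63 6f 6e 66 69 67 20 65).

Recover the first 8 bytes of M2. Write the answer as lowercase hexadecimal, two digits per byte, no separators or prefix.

42ebed2379abecc7

First, c1 ⊕ c2 = (M1 ⊕ K) ⊕ (M2 ⊕ K) = M1 ⊕ M2, so the key drops out. Then M2 = (M1 ⊕ M2) ⊕ M1 over the first 8 bytes.
byte 0: (b1 ⊕ 90) ⊕ 63 = 21 ⊕ 63 = 42
byte 1: (bb ⊕ 3f) ⊕ 6f = 84 ⊕ 6f = eb
byte 2: (6e ⊕ ed) ⊕ 6e = 83 ⊕ 6e = ed
byte 3: (3b ⊕ 7e) ⊕ 66 = 45 ⊕ 66 = 23
byte 4: (01 ⊕ 11) ⊕ 69 = 10 ⊕ 69 = 79
byte 5: (43 ⊕ 8f) ⊕ 67 = cc ⊕ 67 = ab
byte 6: (8a ⊕ 46) ⊕ 20 = cc ⊕ 20 = ec
byte 7: (1b ⊕ b9) ⊕ 65 = a2 ⊕ 65 = c7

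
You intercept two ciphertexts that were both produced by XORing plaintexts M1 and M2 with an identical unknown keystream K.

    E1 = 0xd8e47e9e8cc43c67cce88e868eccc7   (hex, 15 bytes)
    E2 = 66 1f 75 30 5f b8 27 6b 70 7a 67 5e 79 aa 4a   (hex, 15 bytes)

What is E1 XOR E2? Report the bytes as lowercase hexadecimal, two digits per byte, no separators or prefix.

befb0baed37c1b0cbc92e9d8f7668d

E1 ⊕ E2 = (M1 ⊕ K) ⊕ (M2 ⊕ K) = M1 ⊕ M2 — the shared key cancels under XOR.
11011000 ^ 01100110 = 10111110
11100100 ^ 00011111 = 11111011
01111110 ^ 01110101 = 00001011
10011110 ^ 00110000 = 10101110
10001100 ^ 01011111 = 11010011
11000100 ^ 10111000 = 01111100
00111100 ^ 00100111 = 00011011
01100111 ^ 01101011 = 00001100
11001100 ^ 01110000 = 10111100
11101000 ^ 01111010 = 10010010
10001110 ^ 01100111 = 11101001
10000110 ^ 01011110 = 11011000
10001110 ^ 01111001 = 11110111
11001100 ^ 10101010 = 01100110
11000111 ^ 01001010 = 10001101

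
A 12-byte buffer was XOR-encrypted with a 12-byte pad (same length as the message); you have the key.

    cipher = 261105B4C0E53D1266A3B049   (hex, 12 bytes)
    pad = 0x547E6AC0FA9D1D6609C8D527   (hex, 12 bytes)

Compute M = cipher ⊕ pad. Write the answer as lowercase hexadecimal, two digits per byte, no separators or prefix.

XOR is its own inverse, so applying the key byte-wise gives the result directly.
 38 XOR  84 = 114
 17 XOR 126 = 111
  5 XOR 106 = 111
180 XOR 192 = 116
192 XOR 250 =  58
229 XOR 157 = 120
 61 XOR  29 =  32
 18 XOR 102 = 116
102 XOR   9 = 111
163 XOR 200 = 107
176 XOR 213 = 101
 73 XOR  39 = 110

726f6f743a7820746f6b656e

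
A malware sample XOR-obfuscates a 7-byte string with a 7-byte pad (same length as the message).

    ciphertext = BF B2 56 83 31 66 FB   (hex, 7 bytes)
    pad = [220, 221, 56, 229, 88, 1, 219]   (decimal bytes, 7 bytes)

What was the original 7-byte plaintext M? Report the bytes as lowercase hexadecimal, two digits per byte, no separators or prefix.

byte 0: 10111111 ⊕ 11011100 = 01100011
byte 1: 10110010 ⊕ 11011101 = 01101111
byte 2: 01010110 ⊕ 00111000 = 01101110
byte 3: 10000011 ⊕ 11100101 = 01100110
byte 4: 00110001 ⊕ 01011000 = 01101001
byte 5: 01100110 ⊕ 00000001 = 01100111
byte 6: 11111011 ⊕ 11011011 = 00100000

636f6e66696720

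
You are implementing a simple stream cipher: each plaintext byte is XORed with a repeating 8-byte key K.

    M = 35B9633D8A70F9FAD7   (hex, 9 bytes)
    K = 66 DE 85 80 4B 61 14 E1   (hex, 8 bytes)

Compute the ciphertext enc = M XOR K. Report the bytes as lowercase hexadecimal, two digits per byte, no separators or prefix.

The 8-byte key repeats, so the effective keystream is 66 de 85 80 4b 61 14 e1 66.
byte 0: 35 ^ 66 = 53
byte 1: b9 ^ de = 67
byte 2: 63 ^ 85 = e6
byte 3: 3d ^ 80 = bd
byte 4: 8a ^ 4b = c1
byte 5: 70 ^ 61 = 11
byte 6: f9 ^ 14 = ed
byte 7: fa ^ e1 = 1b
byte 8: d7 ^ 66 = b1

5367e6bdc111ed1bb1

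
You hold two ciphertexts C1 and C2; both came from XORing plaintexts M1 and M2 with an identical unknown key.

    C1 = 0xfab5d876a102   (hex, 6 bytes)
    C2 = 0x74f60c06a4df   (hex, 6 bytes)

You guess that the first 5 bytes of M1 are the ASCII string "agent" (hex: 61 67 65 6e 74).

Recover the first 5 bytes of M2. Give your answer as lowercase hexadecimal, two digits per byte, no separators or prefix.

First, C1 ⊕ C2 = (M1 ⊕ K) ⊕ (M2 ⊕ K) = M1 ⊕ M2, so the key drops out. Then M2 = (M1 ⊕ M2) ⊕ M1 over the first 5 bytes.
byte 0: (fa xor 74) xor 61 = 8e xor 61 = ef
byte 1: (b5 xor f6) xor 67 = 43 xor 67 = 24
byte 2: (d8 xor 0c) xor 65 = d4 xor 65 = b1
byte 3: (76 xor 06) xor 6e = 70 xor 6e = 1e
byte 4: (a1 xor a4) xor 74 = 05 xor 74 = 71

ef24b11e71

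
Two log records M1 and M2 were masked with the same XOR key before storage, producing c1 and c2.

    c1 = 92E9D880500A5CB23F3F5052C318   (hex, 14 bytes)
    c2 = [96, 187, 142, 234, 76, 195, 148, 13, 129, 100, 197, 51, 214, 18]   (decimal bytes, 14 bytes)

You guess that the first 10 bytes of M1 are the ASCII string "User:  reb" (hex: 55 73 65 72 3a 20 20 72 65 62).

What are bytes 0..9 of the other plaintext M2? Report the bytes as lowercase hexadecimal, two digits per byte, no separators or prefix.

First, c1 ⊕ c2 = (M1 ⊕ K) ⊕ (M2 ⊕ K) = M1 ⊕ M2, so the key drops out. Then M2 = (M1 ⊕ M2) ⊕ M1 over the first 10 bytes.
byte 0: (92 XOR 60) XOR 55 = f2 XOR 55 = a7
byte 1: (e9 XOR bb) XOR 73 = 52 XOR 73 = 21
byte 2: (d8 XOR 8e) XOR 65 = 56 XOR 65 = 33
byte 3: (80 XOR ea) XOR 72 = 6a XOR 72 = 18
byte 4: (50 XOR 4c) XOR 3a = 1c XOR 3a = 26
byte 5: (0a XOR c3) XOR 20 = c9 XOR 20 = e9
byte 6: (5c XOR 94) XOR 20 = c8 XOR 20 = e8
byte 7: (b2 XOR 0d) XOR 72 = bf XOR 72 = cd
byte 8: (3f XOR 81) XOR 65 = be XOR 65 = db
byte 9: (3f XOR 64) XOR 62 = 5b XOR 62 = 39

a721331826e9e8cddb39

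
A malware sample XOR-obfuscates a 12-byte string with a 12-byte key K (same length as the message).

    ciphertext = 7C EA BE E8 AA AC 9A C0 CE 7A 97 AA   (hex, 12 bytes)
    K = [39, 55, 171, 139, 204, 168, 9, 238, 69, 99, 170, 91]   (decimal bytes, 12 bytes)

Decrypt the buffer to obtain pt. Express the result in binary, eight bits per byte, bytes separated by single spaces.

01011011 11011101 00010101 01100011 01100110 00000100 10010011 00101110 10001011 00011001 00111101 11110001

XOR is its own inverse, so applying the key byte-wise gives the result directly.
7c ⊕ 27 = 5b
ea ⊕ 37 = dd
be ⊕ ab = 15
e8 ⊕ 8b = 63
aa ⊕ cc = 66
ac ⊕ a8 = 04
9a ⊕ 09 = 93
c0 ⊕ ee = 2e
ce ⊕ 45 = 8b
7a ⊕ 63 = 19
97 ⊕ aa = 3d
aa ⊕ 5b = f1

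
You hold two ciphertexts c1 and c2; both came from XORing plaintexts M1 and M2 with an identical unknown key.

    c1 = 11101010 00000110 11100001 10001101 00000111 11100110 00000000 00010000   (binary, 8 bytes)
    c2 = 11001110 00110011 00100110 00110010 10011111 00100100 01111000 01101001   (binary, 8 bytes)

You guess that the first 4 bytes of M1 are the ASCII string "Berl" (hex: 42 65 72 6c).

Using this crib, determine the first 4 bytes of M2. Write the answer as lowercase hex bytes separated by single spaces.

66 50 b5 d3

First, c1 ⊕ c2 = (M1 ⊕ K) ⊕ (M2 ⊕ K) = M1 ⊕ M2, so the key drops out. Then M2 = (M1 ⊕ M2) ⊕ M1 over the first 4 bytes.
byte 0: (ea xor ce) xor 42 = 24 xor 42 = 66
byte 1: (06 xor 33) xor 65 = 35 xor 65 = 50
byte 2: (e1 xor 26) xor 72 = c7 xor 72 = b5
byte 3: (8d xor 32) xor 6c = bf xor 6c = d3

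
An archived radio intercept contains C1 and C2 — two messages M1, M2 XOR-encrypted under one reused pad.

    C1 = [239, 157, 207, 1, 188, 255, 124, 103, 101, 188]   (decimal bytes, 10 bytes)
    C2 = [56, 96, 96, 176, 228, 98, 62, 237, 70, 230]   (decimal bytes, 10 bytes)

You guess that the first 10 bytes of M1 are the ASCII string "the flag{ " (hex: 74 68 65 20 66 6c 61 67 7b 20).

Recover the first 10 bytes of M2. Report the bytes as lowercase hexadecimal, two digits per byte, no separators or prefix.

a395ca913ef123ed587a

First, C1 ⊕ C2 = (M1 ⊕ K) ⊕ (M2 ⊕ K) = M1 ⊕ M2, so the key drops out. Then M2 = (M1 ⊕ M2) ⊕ M1 over the first 10 bytes.
byte 0: (ef ^ 38) ^ 74 = d7 ^ 74 = a3
byte 1: (9d ^ 60) ^ 68 = fd ^ 68 = 95
byte 2: (cf ^ 60) ^ 65 = af ^ 65 = ca
byte 3: (01 ^ b0) ^ 20 = b1 ^ 20 = 91
byte 4: (bc ^ e4) ^ 66 = 58 ^ 66 = 3e
byte 5: (ff ^ 62) ^ 6c = 9d ^ 6c = f1
byte 6: (7c ^ 3e) ^ 61 = 42 ^ 61 = 23
byte 7: (67 ^ ed) ^ 67 = 8a ^ 67 = ed
byte 8: (65 ^ 46) ^ 7b = 23 ^ 7b = 58
byte 9: (bc ^ e6) ^ 20 = 5a ^ 20 = 7a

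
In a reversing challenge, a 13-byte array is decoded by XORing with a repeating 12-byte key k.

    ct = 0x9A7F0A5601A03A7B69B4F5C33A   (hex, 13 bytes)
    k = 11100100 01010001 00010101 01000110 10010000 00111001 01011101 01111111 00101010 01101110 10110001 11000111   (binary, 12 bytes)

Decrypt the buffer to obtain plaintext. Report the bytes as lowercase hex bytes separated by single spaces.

The 12-byte key repeats, so the effective keystream is e4 51 15 46 90 39 5d 7f 2a 6e b1 c7 e4.
byte 0: 9a ^ e4 = 7e
byte 1: 7f ^ 51 = 2e
byte 2: 0a ^ 15 = 1f
byte 3: 56 ^ 46 = 10
byte 4: 01 ^ 90 = 91
byte 5: a0 ^ 39 = 99
byte 6: 3a ^ 5d = 67
byte 7: 7b ^ 7f = 04
byte 8: 69 ^ 2a = 43
byte 9: b4 ^ 6e = da
byte 10: f5 ^ b1 = 44
byte 11: c3 ^ c7 = 04
byte 12: 3a ^ e4 = de

7e 2e 1f 10 91 99 67 04 43 da 44 04 de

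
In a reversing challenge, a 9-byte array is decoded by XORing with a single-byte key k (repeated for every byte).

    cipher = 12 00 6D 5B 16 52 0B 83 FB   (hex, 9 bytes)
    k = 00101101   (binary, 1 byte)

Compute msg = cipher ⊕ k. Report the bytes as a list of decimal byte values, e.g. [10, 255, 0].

[63, 45, 64, 118, 59, 127, 38, 174, 214]

The 1-byte key repeats, so the effective keystream is 2d 2d 2d 2d 2d 2d 2d 2d 2d.
byte 0: 12 ⊕ 2d = 3f
byte 1: 00 ⊕ 2d = 2d
byte 2: 6d ⊕ 2d = 40
byte 3: 5b ⊕ 2d = 76
byte 4: 16 ⊕ 2d = 3b
byte 5: 52 ⊕ 2d = 7f
byte 6: 0b ⊕ 2d = 26
byte 7: 83 ⊕ 2d = ae
byte 8: fb ⊕ 2d = d6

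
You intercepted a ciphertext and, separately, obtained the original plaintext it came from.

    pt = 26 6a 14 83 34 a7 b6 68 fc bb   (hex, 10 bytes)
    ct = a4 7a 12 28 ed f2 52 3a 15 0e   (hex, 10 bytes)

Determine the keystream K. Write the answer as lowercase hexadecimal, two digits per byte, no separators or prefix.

821006abd955e452e9b5

Since ct = pt ⊕ K, XORing both sides with pt gives K = pt ⊕ ct.
26 xor a4 = 82
6a xor 7a = 10
14 xor 12 = 06
83 xor 28 = ab
34 xor ed = d9
a7 xor f2 = 55
b6 xor 52 = e4
68 xor 3a = 52
fc xor 15 = e9
bb xor 0e = b5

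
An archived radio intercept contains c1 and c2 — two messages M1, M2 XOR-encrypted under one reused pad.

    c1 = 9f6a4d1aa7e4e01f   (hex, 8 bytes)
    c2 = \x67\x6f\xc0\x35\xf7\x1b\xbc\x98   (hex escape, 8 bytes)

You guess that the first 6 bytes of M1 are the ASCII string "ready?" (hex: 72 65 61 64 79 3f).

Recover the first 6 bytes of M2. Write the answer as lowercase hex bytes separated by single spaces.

8a 60 ec 4b 29 c0

First, c1 ⊕ c2 = (M1 ⊕ K) ⊕ (M2 ⊕ K) = M1 ⊕ M2, so the key drops out. Then M2 = (M1 ⊕ M2) ⊕ M1 over the first 6 bytes.
byte 0: (9f ^ 67) ^ 72 = f8 ^ 72 = 8a
byte 1: (6a ^ 6f) ^ 65 = 05 ^ 65 = 60
byte 2: (4d ^ c0) ^ 61 = 8d ^ 61 = ec
byte 3: (1a ^ 35) ^ 64 = 2f ^ 64 = 4b
byte 4: (a7 ^ f7) ^ 79 = 50 ^ 79 = 29
byte 5: (e4 ^ 1b) ^ 3f = ff ^ 3f = c0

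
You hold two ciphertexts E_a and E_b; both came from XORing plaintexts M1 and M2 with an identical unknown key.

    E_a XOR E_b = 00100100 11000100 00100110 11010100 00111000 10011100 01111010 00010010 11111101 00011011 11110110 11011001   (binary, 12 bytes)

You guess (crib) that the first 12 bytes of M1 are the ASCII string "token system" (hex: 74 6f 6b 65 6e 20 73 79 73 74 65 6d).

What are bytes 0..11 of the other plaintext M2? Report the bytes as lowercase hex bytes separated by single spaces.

Since E_a ⊕ E_b = M1 ⊕ M2, XORing with the guessed M1 bytes yields the corresponding M2 bytes: M2 = (E_a ⊕ E_b) ⊕ M1.
00100100 XOR 01110100 = 01010000
11000100 XOR 01101111 = 10101011
00100110 XOR 01101011 = 01001101
11010100 XOR 01100101 = 10110001
00111000 XOR 01101110 = 01010110
10011100 XOR 00100000 = 10111100
01111010 XOR 01110011 = 00001001
00010010 XOR 01111001 = 01101011
11111101 XOR 01110011 = 10001110
00011011 XOR 01110100 = 01101111
11110110 XOR 01100101 = 10010011
11011001 XOR 01101101 = 10110100

50 ab 4d b1 56 bc 09 6b 8e 6f 93 b4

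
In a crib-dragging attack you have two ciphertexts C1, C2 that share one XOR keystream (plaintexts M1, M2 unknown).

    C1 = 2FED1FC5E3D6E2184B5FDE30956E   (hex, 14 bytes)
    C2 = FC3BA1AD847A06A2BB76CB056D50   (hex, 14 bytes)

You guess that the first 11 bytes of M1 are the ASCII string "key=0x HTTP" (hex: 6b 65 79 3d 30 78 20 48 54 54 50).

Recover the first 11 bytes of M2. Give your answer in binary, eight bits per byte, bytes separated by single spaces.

10111000 10110011 11000111 01010101 01010111 11010100 11000100 11110010 10100100 01111101 01000101

First, C1 ⊕ C2 = (M1 ⊕ K) ⊕ (M2 ⊕ K) = M1 ⊕ M2, so the key drops out. Then M2 = (M1 ⊕ M2) ⊕ M1 over the first 11 bytes.
byte 0: (2f ^ fc) ^ 6b = d3 ^ 6b = b8
byte 1: (ed ^ 3b) ^ 65 = d6 ^ 65 = b3
byte 2: (1f ^ a1) ^ 79 = be ^ 79 = c7
byte 3: (c5 ^ ad) ^ 3d = 68 ^ 3d = 55
byte 4: (e3 ^ 84) ^ 30 = 67 ^ 30 = 57
byte 5: (d6 ^ 7a) ^ 78 = ac ^ 78 = d4
byte 6: (e2 ^ 06) ^ 20 = e4 ^ 20 = c4
byte 7: (18 ^ a2) ^ 48 = ba ^ 48 = f2
byte 8: (4b ^ bb) ^ 54 = f0 ^ 54 = a4
byte 9: (5f ^ 76) ^ 54 = 29 ^ 54 = 7d
byte 10: (de ^ cb) ^ 50 = 15 ^ 50 = 45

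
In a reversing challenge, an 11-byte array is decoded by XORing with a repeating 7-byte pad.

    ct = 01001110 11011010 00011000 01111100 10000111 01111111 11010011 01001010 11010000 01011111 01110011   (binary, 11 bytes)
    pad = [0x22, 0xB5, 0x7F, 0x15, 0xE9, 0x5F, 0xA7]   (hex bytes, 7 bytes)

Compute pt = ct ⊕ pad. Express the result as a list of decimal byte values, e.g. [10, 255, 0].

The 7-byte key repeats, so the effective keystream is 22 b5 7f 15 e9 5f a7 22 b5 7f 15.
byte 0: 4e xor 22 = 6c
byte 1: da xor b5 = 6f
byte 2: 18 xor 7f = 67
byte 3: 7c xor 15 = 69
byte 4: 87 xor e9 = 6e
byte 5: 7f xor 5f = 20
byte 6: d3 xor a7 = 74
byte 7: 4a xor 22 = 68
byte 8: d0 xor b5 = 65
byte 9: 5f xor 7f = 20
byte 10: 73 xor 15 = 66

[108, 111, 103, 105, 110, 32, 116, 104, 101, 32, 102]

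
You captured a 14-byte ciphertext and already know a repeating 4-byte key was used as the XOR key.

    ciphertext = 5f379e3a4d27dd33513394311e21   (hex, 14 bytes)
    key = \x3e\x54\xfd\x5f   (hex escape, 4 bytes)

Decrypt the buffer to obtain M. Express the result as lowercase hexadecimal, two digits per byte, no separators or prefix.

The 4-byte key repeats, so the effective keystream is 3e 54 fd 5f 3e 54 fd 5f 3e 54 fd 5f 3e 54.
byte 0: 5f ⊕ 3e = 61
byte 1: 37 ⊕ 54 = 63
byte 2: 9e ⊕ fd = 63
byte 3: 3a ⊕ 5f = 65
byte 4: 4d ⊕ 3e = 73
byte 5: 27 ⊕ 54 = 73
byte 6: dd ⊕ fd = 20
byte 7: 33 ⊕ 5f = 6c
byte 8: 51 ⊕ 3e = 6f
byte 9: 33 ⊕ 54 = 67
byte 10: 94 ⊕ fd = 69
byte 11: 31 ⊕ 5f = 6e
byte 12: 1e ⊕ 3e = 20
byte 13: 21 ⊕ 54 = 75

616363657373206c6f67696e2075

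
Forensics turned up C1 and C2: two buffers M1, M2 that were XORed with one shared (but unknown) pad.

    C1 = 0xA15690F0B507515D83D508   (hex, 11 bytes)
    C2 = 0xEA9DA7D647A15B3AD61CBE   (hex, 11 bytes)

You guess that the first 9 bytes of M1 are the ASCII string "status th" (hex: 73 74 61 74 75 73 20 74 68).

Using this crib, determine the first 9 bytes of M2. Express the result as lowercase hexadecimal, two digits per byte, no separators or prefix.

38bf565287d52a133d

First, C1 ⊕ C2 = (M1 ⊕ K) ⊕ (M2 ⊕ K) = M1 ⊕ M2, so the key drops out. Then M2 = (M1 ⊕ M2) ⊕ M1 over the first 9 bytes.
byte 0: (a1 ^ ea) ^ 73 = 4b ^ 73 = 38
byte 1: (56 ^ 9d) ^ 74 = cb ^ 74 = bf
byte 2: (90 ^ a7) ^ 61 = 37 ^ 61 = 56
byte 3: (f0 ^ d6) ^ 74 = 26 ^ 74 = 52
byte 4: (b5 ^ 47) ^ 75 = f2 ^ 75 = 87
byte 5: (07 ^ a1) ^ 73 = a6 ^ 73 = d5
byte 6: (51 ^ 5b) ^ 20 = 0a ^ 20 = 2a
byte 7: (5d ^ 3a) ^ 74 = 67 ^ 74 = 13
byte 8: (83 ^ d6) ^ 68 = 55 ^ 68 = 3d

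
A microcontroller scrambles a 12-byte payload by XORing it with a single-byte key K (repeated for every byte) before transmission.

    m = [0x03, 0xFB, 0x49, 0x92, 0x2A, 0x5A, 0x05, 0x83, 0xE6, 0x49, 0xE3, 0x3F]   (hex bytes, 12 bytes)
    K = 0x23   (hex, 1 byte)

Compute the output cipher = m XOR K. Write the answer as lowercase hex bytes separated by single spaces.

20 d8 6a b1 09 79 26 a0 c5 6a c0 1c

The 1-byte key repeats, so the effective keystream is 23 23 23 23 23 23 23 23 23 23 23 23.
byte 0:   3 xor  35 =  32
byte 1: 251 xor  35 = 216
byte 2:  73 xor  35 = 106
byte 3: 146 xor  35 = 177
byte 4:  42 xor  35 =   9
byte 5:  90 xor  35 = 121
byte 6:   5 xor  35 =  38
byte 7: 131 xor  35 = 160
byte 8: 230 xor  35 = 197
byte 9:  73 xor  35 = 106
byte 10: 227 xor  35 = 192
byte 11:  63 xor  35 =  28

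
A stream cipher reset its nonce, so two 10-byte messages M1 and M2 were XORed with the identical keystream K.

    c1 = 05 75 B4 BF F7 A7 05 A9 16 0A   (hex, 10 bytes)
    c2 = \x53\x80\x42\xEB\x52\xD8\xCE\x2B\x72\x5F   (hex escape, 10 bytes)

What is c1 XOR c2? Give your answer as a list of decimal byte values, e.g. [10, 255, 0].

c1 ⊕ c2 = (M1 ⊕ K) ⊕ (M2 ⊕ K) = M1 ⊕ M2 — the shared key cancels under XOR.
05 xor 53 = 56
75 xor 80 = f5
b4 xor 42 = f6
bf xor eb = 54
f7 xor 52 = a5
a7 xor d8 = 7f
05 xor ce = cb
a9 xor 2b = 82
16 xor 72 = 64
0a xor 5f = 55

[86, 245, 246, 84, 165, 127, 203, 130, 100, 85]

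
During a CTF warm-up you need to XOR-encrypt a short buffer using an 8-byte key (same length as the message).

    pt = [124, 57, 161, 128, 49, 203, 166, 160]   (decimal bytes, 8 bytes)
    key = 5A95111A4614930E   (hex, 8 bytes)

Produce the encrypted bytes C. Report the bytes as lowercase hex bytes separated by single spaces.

26 ac b0 9a 77 df 35 ae

XOR is its own inverse, so applying the key byte-wise gives the result directly.
byte 0: 124 ⊕  90 =  38
byte 1:  57 ⊕ 149 = 172
byte 2: 161 ⊕  17 = 176
byte 3: 128 ⊕  26 = 154
byte 4:  49 ⊕  70 = 119
byte 5: 203 ⊕  20 = 223
byte 6: 166 ⊕ 147 =  53
byte 7: 160 ⊕  14 = 174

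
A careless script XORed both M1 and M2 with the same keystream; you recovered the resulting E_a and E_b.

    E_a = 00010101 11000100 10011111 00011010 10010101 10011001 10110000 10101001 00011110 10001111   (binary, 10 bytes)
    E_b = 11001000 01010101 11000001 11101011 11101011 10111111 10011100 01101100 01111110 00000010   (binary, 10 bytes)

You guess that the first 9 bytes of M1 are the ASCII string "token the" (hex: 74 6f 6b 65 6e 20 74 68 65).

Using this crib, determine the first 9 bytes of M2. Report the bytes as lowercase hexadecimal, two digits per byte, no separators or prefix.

a9fe3594100658ad05

First, E_a ⊕ E_b = (M1 ⊕ K) ⊕ (M2 ⊕ K) = M1 ⊕ M2, so the key drops out. Then M2 = (M1 ⊕ M2) ⊕ M1 over the first 9 bytes.
byte 0: (15 xor c8) xor 74 = dd xor 74 = a9
byte 1: (c4 xor 55) xor 6f = 91 xor 6f = fe
byte 2: (9f xor c1) xor 6b = 5e xor 6b = 35
byte 3: (1a xor eb) xor 65 = f1 xor 65 = 94
byte 4: (95 xor eb) xor 6e = 7e xor 6e = 10
byte 5: (99 xor bf) xor 20 = 26 xor 20 = 06
byte 6: (b0 xor 9c) xor 74 = 2c xor 74 = 58
byte 7: (a9 xor 6c) xor 68 = c5 xor 68 = ad
byte 8: (1e xor 7e) xor 65 = 60 xor 65 = 05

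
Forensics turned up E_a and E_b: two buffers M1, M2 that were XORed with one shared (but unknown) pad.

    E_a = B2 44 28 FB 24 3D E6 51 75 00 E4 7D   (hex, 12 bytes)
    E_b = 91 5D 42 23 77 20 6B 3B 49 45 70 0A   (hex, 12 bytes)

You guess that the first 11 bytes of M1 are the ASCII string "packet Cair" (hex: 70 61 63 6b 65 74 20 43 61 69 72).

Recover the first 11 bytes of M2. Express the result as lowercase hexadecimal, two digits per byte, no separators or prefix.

First, E_a ⊕ E_b = (M1 ⊕ K) ⊕ (M2 ⊕ K) = M1 ⊕ M2, so the key drops out. Then M2 = (M1 ⊕ M2) ⊕ M1 over the first 11 bytes.
byte 0: (b2 xor 91) xor 70 = 23 xor 70 = 53
byte 1: (44 xor 5d) xor 61 = 19 xor 61 = 78
byte 2: (28 xor 42) xor 63 = 6a xor 63 = 09
byte 3: (fb xor 23) xor 6b = d8 xor 6b = b3
byte 4: (24 xor 77) xor 65 = 53 xor 65 = 36
byte 5: (3d xor 20) xor 74 = 1d xor 74 = 69
byte 6: (e6 xor 6b) xor 20 = 8d xor 20 = ad
byte 7: (51 xor 3b) xor 43 = 6a xor 43 = 29
byte 8: (75 xor 49) xor 61 = 3c xor 61 = 5d
byte 9: (00 xor 45) xor 69 = 45 xor 69 = 2c
byte 10: (e4 xor 70) xor 72 = 94 xor 72 = e6

537809b33669ad295d2ce6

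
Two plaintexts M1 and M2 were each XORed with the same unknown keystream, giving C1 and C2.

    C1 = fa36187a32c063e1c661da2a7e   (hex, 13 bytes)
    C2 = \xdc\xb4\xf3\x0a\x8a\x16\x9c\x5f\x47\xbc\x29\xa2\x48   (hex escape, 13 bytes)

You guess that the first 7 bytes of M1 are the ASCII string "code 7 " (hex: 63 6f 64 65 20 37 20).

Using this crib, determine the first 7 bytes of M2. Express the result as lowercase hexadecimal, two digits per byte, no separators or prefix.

First, C1 ⊕ C2 = (M1 ⊕ K) ⊕ (M2 ⊕ K) = M1 ⊕ M2, so the key drops out. Then M2 = (M1 ⊕ M2) ⊕ M1 over the first 7 bytes.
byte 0: (fa ^ dc) ^ 63 = 26 ^ 63 = 45
byte 1: (36 ^ b4) ^ 6f = 82 ^ 6f = ed
byte 2: (18 ^ f3) ^ 64 = eb ^ 64 = 8f
byte 3: (7a ^ 0a) ^ 65 = 70 ^ 65 = 15
byte 4: (32 ^ 8a) ^ 20 = b8 ^ 20 = 98
byte 5: (c0 ^ 16) ^ 37 = d6 ^ 37 = e1
byte 6: (63 ^ 9c) ^ 20 = ff ^ 20 = df

45ed8f1598e1df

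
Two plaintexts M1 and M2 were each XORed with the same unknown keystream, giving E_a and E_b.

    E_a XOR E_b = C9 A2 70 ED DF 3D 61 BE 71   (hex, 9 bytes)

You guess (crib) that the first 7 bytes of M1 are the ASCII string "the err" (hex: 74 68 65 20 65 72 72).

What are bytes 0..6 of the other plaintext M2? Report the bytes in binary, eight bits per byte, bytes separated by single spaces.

Since E_a ⊕ E_b = M1 ⊕ M2, XORing with the guessed M1 bytes yields the corresponding M2 bytes: M2 = (E_a ⊕ E_b) ⊕ M1.
201 ⊕ 116 = 189
162 ⊕ 104 = 202
112 ⊕ 101 =  21
237 ⊕  32 = 205
223 ⊕ 101 = 186
 61 ⊕ 114 =  79
 97 ⊕ 114 =  19

10111101 11001010 00010101 11001101 10111010 01001111 00010011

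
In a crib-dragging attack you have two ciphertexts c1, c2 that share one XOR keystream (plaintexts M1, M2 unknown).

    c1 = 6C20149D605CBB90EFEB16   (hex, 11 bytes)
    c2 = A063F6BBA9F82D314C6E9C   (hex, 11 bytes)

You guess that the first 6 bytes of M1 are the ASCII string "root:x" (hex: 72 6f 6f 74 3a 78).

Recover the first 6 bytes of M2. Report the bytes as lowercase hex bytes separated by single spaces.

be 2c 8d 52 f3 dc

First, c1 ⊕ c2 = (M1 ⊕ K) ⊕ (M2 ⊕ K) = M1 ⊕ M2, so the key drops out. Then M2 = (M1 ⊕ M2) ⊕ M1 over the first 6 bytes.
byte 0: (6c ⊕ a0) ⊕ 72 = cc ⊕ 72 = be
byte 1: (20 ⊕ 63) ⊕ 6f = 43 ⊕ 6f = 2c
byte 2: (14 ⊕ f6) ⊕ 6f = e2 ⊕ 6f = 8d
byte 3: (9d ⊕ bb) ⊕ 74 = 26 ⊕ 74 = 52
byte 4: (60 ⊕ a9) ⊕ 3a = c9 ⊕ 3a = f3
byte 5: (5c ⊕ f8) ⊕ 78 = a4 ⊕ 78 = dc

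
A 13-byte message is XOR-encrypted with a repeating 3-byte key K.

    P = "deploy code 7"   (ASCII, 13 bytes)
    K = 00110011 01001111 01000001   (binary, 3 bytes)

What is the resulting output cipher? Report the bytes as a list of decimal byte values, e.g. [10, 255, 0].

[87, 42, 49, 95, 32, 56, 19, 44, 46, 87, 42, 97, 4]

The 3-byte key repeats, so the effective keystream is 33 4f 41 33 4f 41 33 4f 41 33 4f 41 33.
byte 0: 64 ^ 33 = 57
byte 1: 65 ^ 4f = 2a
byte 2: 70 ^ 41 = 31
byte 3: 6c ^ 33 = 5f
byte 4: 6f ^ 4f = 20
byte 5: 79 ^ 41 = 38
byte 6: 20 ^ 33 = 13
byte 7: 63 ^ 4f = 2c
byte 8: 6f ^ 41 = 2e
byte 9: 64 ^ 33 = 57
byte 10: 65 ^ 4f = 2a
byte 11: 20 ^ 41 = 61
byte 12: 37 ^ 33 = 04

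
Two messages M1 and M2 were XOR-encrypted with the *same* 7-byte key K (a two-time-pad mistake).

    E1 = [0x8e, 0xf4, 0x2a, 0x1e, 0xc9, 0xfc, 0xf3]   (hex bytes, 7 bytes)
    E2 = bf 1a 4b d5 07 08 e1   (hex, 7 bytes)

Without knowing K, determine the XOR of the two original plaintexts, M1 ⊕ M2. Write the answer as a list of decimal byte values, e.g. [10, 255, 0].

[49, 238, 97, 203, 206, 244, 18]

E1 ⊕ E2 = (M1 ⊕ K) ⊕ (M2 ⊕ K) = M1 ⊕ M2 — the shared key cancels under XOR.
byte 0: 10001110 ^ 10111111 = 00110001
byte 1: 11110100 ^ 00011010 = 11101110
byte 2: 00101010 ^ 01001011 = 01100001
byte 3: 00011110 ^ 11010101 = 11001011
byte 4: 11001001 ^ 00000111 = 11001110
byte 5: 11111100 ^ 00001000 = 11110100
byte 6: 11110011 ^ 11100001 = 00010010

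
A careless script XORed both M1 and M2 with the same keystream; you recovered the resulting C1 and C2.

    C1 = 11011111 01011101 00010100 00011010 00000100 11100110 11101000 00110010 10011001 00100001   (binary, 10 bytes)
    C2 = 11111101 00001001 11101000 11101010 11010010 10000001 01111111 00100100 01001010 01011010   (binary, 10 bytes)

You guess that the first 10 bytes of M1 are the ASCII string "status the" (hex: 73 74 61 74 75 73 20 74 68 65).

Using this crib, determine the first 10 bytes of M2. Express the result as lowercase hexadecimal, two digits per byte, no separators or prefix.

51209d84a314b762bb1e

First, C1 ⊕ C2 = (M1 ⊕ K) ⊕ (M2 ⊕ K) = M1 ⊕ M2, so the key drops out. Then M2 = (M1 ⊕ M2) ⊕ M1 over the first 10 bytes.
byte 0: (df ⊕ fd) ⊕ 73 = 22 ⊕ 73 = 51
byte 1: (5d ⊕ 09) ⊕ 74 = 54 ⊕ 74 = 20
byte 2: (14 ⊕ e8) ⊕ 61 = fc ⊕ 61 = 9d
byte 3: (1a ⊕ ea) ⊕ 74 = f0 ⊕ 74 = 84
byte 4: (04 ⊕ d2) ⊕ 75 = d6 ⊕ 75 = a3
byte 5: (e6 ⊕ 81) ⊕ 73 = 67 ⊕ 73 = 14
byte 6: (e8 ⊕ 7f) ⊕ 20 = 97 ⊕ 20 = b7
byte 7: (32 ⊕ 24) ⊕ 74 = 16 ⊕ 74 = 62
byte 8: (99 ⊕ 4a) ⊕ 68 = d3 ⊕ 68 = bb
byte 9: (21 ⊕ 5a) ⊕ 65 = 7b ⊕ 65 = 1e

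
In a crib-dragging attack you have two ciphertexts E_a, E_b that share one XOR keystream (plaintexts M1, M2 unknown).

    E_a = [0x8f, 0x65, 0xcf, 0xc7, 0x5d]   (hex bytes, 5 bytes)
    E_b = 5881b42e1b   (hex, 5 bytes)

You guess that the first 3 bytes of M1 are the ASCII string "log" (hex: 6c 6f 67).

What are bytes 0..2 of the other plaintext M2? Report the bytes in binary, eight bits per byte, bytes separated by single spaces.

10111011 10001011 00011100

First, E_a ⊕ E_b = (M1 ⊕ K) ⊕ (M2 ⊕ K) = M1 ⊕ M2, so the key drops out. Then M2 = (M1 ⊕ M2) ⊕ M1 over the first 3 bytes.
byte 0: (8f XOR 58) XOR 6c = d7 XOR 6c = bb
byte 1: (65 XOR 81) XOR 6f = e4 XOR 6f = 8b
byte 2: (cf XOR b4) XOR 67 = 7b XOR 67 = 1c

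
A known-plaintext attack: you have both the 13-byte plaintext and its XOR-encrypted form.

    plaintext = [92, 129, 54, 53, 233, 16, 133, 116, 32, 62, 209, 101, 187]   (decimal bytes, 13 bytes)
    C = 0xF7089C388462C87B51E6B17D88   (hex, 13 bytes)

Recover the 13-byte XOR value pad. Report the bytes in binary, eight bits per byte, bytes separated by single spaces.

Since C = plaintext ⊕ pad, XORing both sides with plaintext gives pad = plaintext ⊕ C.
byte 0: 5c XOR f7 = ab
byte 1: 81 XOR 08 = 89
byte 2: 36 XOR 9c = aa
byte 3: 35 XOR 38 = 0d
byte 4: e9 XOR 84 = 6d
byte 5: 10 XOR 62 = 72
byte 6: 85 XOR c8 = 4d
byte 7: 74 XOR 7b = 0f
byte 8: 20 XOR 51 = 71
byte 9: 3e XOR e6 = d8
byte 10: d1 XOR b1 = 60
byte 11: 65 XOR 7d = 18
byte 12: bb XOR 88 = 33

10101011 10001001 10101010 00001101 01101101 01110010 01001101 00001111 01110001 11011000 01100000 00011000 00110011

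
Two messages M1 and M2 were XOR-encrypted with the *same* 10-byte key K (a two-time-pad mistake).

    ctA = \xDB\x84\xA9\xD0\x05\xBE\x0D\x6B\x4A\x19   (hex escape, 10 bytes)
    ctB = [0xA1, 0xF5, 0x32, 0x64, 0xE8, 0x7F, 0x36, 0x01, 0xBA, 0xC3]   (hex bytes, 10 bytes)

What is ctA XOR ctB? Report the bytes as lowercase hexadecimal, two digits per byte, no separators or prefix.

ctA ⊕ ctB = (M1 ⊕ K) ⊕ (M2 ⊕ K) = M1 ⊕ M2 — the shared key cancels under XOR.
db ^ a1 = 7a
84 ^ f5 = 71
a9 ^ 32 = 9b
d0 ^ 64 = b4
05 ^ e8 = ed
be ^ 7f = c1
0d ^ 36 = 3b
6b ^ 01 = 6a
4a ^ ba = f0
19 ^ c3 = da

7a719bb4edc13b6af0da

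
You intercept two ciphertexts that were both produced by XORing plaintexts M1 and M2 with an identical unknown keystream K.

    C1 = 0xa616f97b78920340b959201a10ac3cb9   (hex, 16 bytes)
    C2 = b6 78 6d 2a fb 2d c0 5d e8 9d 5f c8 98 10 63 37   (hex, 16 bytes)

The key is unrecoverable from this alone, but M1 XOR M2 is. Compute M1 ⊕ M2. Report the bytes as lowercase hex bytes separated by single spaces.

10 6e 94 51 83 bf c3 1d 51 c4 7f d2 88 bc 5f 8e

C1 ⊕ C2 = (M1 ⊕ K) ⊕ (M2 ⊕ K) = M1 ⊕ M2 — the shared key cancels under XOR.
byte 0: a6 xor b6 = 10
byte 1: 16 xor 78 = 6e
byte 2: f9 xor 6d = 94
byte 3: 7b xor 2a = 51
byte 4: 78 xor fb = 83
byte 5: 92 xor 2d = bf
byte 6: 03 xor c0 = c3
byte 7: 40 xor 5d = 1d
byte 8: b9 xor e8 = 51
byte 9: 59 xor 9d = c4
byte 10: 20 xor 5f = 7f
byte 11: 1a xor c8 = d2
byte 12: 10 xor 98 = 88
byte 13: ac xor 10 = bc
byte 14: 3c xor 63 = 5f
byte 15: b9 xor 37 = 8e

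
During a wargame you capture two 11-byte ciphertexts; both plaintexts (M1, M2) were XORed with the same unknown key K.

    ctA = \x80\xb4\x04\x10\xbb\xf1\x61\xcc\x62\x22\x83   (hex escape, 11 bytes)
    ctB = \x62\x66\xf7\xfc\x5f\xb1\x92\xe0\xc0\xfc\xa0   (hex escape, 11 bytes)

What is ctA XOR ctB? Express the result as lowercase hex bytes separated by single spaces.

ctA ⊕ ctB = (M1 ⊕ K) ⊕ (M2 ⊕ K) = M1 ⊕ M2 — the shared key cancels under XOR.
80 XOR 62 = e2
b4 XOR 66 = d2
04 XOR f7 = f3
10 XOR fc = ec
bb XOR 5f = e4
f1 XOR b1 = 40
61 XOR 92 = f3
cc XOR e0 = 2c
62 XOR c0 = a2
22 XOR fc = de
83 XOR a0 = 23

e2 d2 f3 ec e4 40 f3 2c a2 de 23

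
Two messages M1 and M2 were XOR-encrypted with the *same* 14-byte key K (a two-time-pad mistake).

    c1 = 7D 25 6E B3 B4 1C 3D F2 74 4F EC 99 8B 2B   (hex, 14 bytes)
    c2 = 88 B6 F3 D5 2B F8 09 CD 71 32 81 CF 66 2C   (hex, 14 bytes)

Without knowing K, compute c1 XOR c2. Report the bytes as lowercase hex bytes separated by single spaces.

f5 93 9d 66 9f e4 34 3f 05 7d 6d 56 ed 07

c1 ⊕ c2 = (M1 ⊕ K) ⊕ (M2 ⊕ K) = M1 ⊕ M2 — the shared key cancels under XOR.
byte 0: 125 ^ 136 = 245
byte 1:  37 ^ 182 = 147
byte 2: 110 ^ 243 = 157
byte 3: 179 ^ 213 = 102
byte 4: 180 ^  43 = 159
byte 5:  28 ^ 248 = 228
byte 6:  61 ^   9 =  52
byte 7: 242 ^ 205 =  63
byte 8: 116 ^ 113 =   5
byte 9:  79 ^  50 = 125
byte 10: 236 ^ 129 = 109
byte 11: 153 ^ 207 =  86
byte 12: 139 ^ 102 = 237
byte 13:  43 ^  44 =   7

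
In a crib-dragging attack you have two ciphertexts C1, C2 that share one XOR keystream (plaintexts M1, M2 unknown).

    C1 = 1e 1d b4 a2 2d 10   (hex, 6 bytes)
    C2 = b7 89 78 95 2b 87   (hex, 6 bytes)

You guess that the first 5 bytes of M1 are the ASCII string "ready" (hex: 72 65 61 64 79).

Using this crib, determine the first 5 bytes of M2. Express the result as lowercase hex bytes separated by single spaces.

db f1 ad 53 7f

First, C1 ⊕ C2 = (M1 ⊕ K) ⊕ (M2 ⊕ K) = M1 ⊕ M2, so the key drops out. Then M2 = (M1 ⊕ M2) ⊕ M1 over the first 5 bytes.
byte 0: (1e XOR b7) XOR 72 = a9 XOR 72 = db
byte 1: (1d XOR 89) XOR 65 = 94 XOR 65 = f1
byte 2: (b4 XOR 78) XOR 61 = cc XOR 61 = ad
byte 3: (a2 XOR 95) XOR 64 = 37 XOR 64 = 53
byte 4: (2d XOR 2b) XOR 79 = 06 XOR 79 = 7f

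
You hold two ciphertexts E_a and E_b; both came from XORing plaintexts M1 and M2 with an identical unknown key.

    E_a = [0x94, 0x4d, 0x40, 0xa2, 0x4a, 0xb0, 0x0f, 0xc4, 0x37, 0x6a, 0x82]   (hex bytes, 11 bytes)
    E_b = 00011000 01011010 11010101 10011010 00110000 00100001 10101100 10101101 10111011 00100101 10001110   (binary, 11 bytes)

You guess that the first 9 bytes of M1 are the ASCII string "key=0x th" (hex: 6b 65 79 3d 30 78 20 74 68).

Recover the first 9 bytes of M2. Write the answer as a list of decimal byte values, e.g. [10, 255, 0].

[231, 114, 236, 5, 74, 233, 131, 29, 228]

First, E_a ⊕ E_b = (M1 ⊕ K) ⊕ (M2 ⊕ K) = M1 ⊕ M2, so the key drops out. Then M2 = (M1 ⊕ M2) ⊕ M1 over the first 9 bytes.
byte 0: (94 ⊕ 18) ⊕ 6b = 8c ⊕ 6b = e7
byte 1: (4d ⊕ 5a) ⊕ 65 = 17 ⊕ 65 = 72
byte 2: (40 ⊕ d5) ⊕ 79 = 95 ⊕ 79 = ec
byte 3: (a2 ⊕ 9a) ⊕ 3d = 38 ⊕ 3d = 05
byte 4: (4a ⊕ 30) ⊕ 30 = 7a ⊕ 30 = 4a
byte 5: (b0 ⊕ 21) ⊕ 78 = 91 ⊕ 78 = e9
byte 6: (0f ⊕ ac) ⊕ 20 = a3 ⊕ 20 = 83
byte 7: (c4 ⊕ ad) ⊕ 74 = 69 ⊕ 74 = 1d
byte 8: (37 ⊕ bb) ⊕ 68 = 8c ⊕ 68 = e4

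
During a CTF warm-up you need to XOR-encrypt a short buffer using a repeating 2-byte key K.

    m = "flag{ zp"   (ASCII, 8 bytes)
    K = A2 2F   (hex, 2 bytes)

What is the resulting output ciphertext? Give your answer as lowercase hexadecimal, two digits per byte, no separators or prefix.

c443c348d90fd85f

The 2-byte key repeats, so the effective keystream is a2 2f a2 2f a2 2f a2 2f.
byte 0: 66 XOR a2 = c4
byte 1: 6c XOR 2f = 43
byte 2: 61 XOR a2 = c3
byte 3: 67 XOR 2f = 48
byte 4: 7b XOR a2 = d9
byte 5: 20 XOR 2f = 0f
byte 6: 7a XOR a2 = d8
byte 7: 70 XOR 2f = 5f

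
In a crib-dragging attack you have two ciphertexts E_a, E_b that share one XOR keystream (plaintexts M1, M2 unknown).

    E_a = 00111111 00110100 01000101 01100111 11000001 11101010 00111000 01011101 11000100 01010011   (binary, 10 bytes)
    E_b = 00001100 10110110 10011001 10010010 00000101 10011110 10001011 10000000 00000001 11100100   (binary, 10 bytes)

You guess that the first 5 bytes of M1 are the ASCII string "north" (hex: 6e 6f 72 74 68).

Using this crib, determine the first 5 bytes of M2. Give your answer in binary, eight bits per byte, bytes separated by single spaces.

First, E_a ⊕ E_b = (M1 ⊕ K) ⊕ (M2 ⊕ K) = M1 ⊕ M2, so the key drops out. Then M2 = (M1 ⊕ M2) ⊕ M1 over the first 5 bytes.
byte 0: (3f XOR 0c) XOR 6e = 33 XOR 6e = 5d
byte 1: (34 XOR b6) XOR 6f = 82 XOR 6f = ed
byte 2: (45 XOR 99) XOR 72 = dc XOR 72 = ae
byte 3: (67 XOR 92) XOR 74 = f5 XOR 74 = 81
byte 4: (c1 XOR 05) XOR 68 = c4 XOR 68 = ac

01011101 11101101 10101110 10000001 10101100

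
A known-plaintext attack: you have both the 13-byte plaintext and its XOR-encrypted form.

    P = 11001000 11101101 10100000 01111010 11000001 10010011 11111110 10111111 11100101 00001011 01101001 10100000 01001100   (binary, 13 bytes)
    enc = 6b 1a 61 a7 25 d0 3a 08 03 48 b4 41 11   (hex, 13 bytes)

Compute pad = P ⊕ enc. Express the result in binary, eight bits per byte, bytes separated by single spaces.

Since enc = P ⊕ pad, XORing both sides with P gives pad = P ⊕ enc.
c8 ⊕ 6b = a3
ed ⊕ 1a = f7
a0 ⊕ 61 = c1
7a ⊕ a7 = dd
c1 ⊕ 25 = e4
93 ⊕ d0 = 43
fe ⊕ 3a = c4
bf ⊕ 08 = b7
e5 ⊕ 03 = e6
0b ⊕ 48 = 43
69 ⊕ b4 = dd
a0 ⊕ 41 = e1
4c ⊕ 11 = 5d

10100011 11110111 11000001 11011101 11100100 01000011 11000100 10110111 11100110 01000011 11011101 11100001 01011101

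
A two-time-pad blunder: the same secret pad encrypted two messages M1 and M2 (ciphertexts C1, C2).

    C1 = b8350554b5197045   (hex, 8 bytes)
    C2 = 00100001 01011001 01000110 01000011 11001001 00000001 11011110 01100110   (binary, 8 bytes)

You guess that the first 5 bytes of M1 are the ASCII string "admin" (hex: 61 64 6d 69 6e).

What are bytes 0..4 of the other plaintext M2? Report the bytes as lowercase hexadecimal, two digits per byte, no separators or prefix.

f8082e7e12

First, C1 ⊕ C2 = (M1 ⊕ K) ⊕ (M2 ⊕ K) = M1 ⊕ M2, so the key drops out. Then M2 = (M1 ⊕ M2) ⊕ M1 over the first 5 bytes.
byte 0: (b8 ^ 21) ^ 61 = 99 ^ 61 = f8
byte 1: (35 ^ 59) ^ 64 = 6c ^ 64 = 08
byte 2: (05 ^ 46) ^ 6d = 43 ^ 6d = 2e
byte 3: (54 ^ 43) ^ 69 = 17 ^ 69 = 7e
byte 4: (b5 ^ c9) ^ 6e = 7c ^ 6e = 12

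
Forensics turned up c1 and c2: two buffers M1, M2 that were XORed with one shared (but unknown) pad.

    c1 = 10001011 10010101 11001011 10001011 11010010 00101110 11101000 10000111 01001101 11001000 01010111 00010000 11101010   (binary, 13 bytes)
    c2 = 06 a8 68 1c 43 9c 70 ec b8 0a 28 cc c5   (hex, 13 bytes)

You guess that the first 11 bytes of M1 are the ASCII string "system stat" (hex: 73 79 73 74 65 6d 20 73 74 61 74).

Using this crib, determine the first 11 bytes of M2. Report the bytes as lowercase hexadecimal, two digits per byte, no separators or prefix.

fe44d0e3f4dfb81881a30b

First, c1 ⊕ c2 = (M1 ⊕ K) ⊕ (M2 ⊕ K) = M1 ⊕ M2, so the key drops out. Then M2 = (M1 ⊕ M2) ⊕ M1 over the first 11 bytes.
byte 0: (8b XOR 06) XOR 73 = 8d XOR 73 = fe
byte 1: (95 XOR a8) XOR 79 = 3d XOR 79 = 44
byte 2: (cb XOR 68) XOR 73 = a3 XOR 73 = d0
byte 3: (8b XOR 1c) XOR 74 = 97 XOR 74 = e3
byte 4: (d2 XOR 43) XOR 65 = 91 XOR 65 = f4
byte 5: (2e XOR 9c) XOR 6d = b2 XOR 6d = df
byte 6: (e8 XOR 70) XOR 20 = 98 XOR 20 = b8
byte 7: (87 XOR ec) XOR 73 = 6b XOR 73 = 18
byte 8: (4d XOR b8) XOR 74 = f5 XOR 74 = 81
byte 9: (c8 XOR 0a) XOR 61 = c2 XOR 61 = a3
byte 10: (57 XOR 28) XOR 74 = 7f XOR 74 = 0b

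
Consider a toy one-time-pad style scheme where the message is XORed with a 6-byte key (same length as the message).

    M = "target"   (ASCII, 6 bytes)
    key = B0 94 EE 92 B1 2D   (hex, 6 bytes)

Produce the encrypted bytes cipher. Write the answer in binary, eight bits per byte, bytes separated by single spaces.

XOR is its own inverse, so applying the key byte-wise gives the result directly.
byte 0: 74 xor b0 = c4
byte 1: 61 xor 94 = f5
byte 2: 72 xor ee = 9c
byte 3: 67 xor 92 = f5
byte 4: 65 xor b1 = d4
byte 5: 74 xor 2d = 59

11000100 11110101 10011100 11110101 11010100 01011001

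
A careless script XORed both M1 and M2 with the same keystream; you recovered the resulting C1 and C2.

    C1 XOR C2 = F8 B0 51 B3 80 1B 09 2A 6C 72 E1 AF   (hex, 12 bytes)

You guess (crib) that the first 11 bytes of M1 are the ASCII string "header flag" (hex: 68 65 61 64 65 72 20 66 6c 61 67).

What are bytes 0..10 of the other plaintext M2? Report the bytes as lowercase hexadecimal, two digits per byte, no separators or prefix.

90d530d7e569294c001386

Since C1 ⊕ C2 = M1 ⊕ M2, XORing with the guessed M1 bytes yields the corresponding M2 bytes: M2 = (C1 ⊕ C2) ⊕ M1.
byte 0: 248 ^ 104 = 144
byte 1: 176 ^ 101 = 213
byte 2:  81 ^  97 =  48
byte 3: 179 ^ 100 = 215
byte 4: 128 ^ 101 = 229
byte 5:  27 ^ 114 = 105
byte 6:   9 ^  32 =  41
byte 7:  42 ^ 102 =  76
byte 8: 108 ^ 108 =   0
byte 9: 114 ^  97 =  19
byte 10: 225 ^ 103 = 134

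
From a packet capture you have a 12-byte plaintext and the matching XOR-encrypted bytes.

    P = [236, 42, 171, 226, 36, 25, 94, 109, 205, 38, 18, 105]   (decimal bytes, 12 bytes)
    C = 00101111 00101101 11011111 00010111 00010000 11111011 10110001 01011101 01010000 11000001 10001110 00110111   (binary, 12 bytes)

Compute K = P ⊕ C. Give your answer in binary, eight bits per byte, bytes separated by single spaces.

11000011 00000111 01110100 11110101 00110100 11100010 11101111 00110000 10011101 11100111 10011100 01011110

Since C = P ⊕ K, XORing both sides with P gives K = P ⊕ C.
ec xor 2f = c3
2a xor 2d = 07
ab xor df = 74
e2 xor 17 = f5
24 xor 10 = 34
19 xor fb = e2
5e xor b1 = ef
6d xor 5d = 30
cd xor 50 = 9d
26 xor c1 = e7
12 xor 8e = 9c
69 xor 37 = 5e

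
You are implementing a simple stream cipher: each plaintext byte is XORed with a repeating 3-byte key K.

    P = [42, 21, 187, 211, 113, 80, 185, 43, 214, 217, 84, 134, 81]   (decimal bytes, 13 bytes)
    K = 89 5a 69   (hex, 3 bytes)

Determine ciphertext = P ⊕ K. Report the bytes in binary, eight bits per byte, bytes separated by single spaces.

10100011 01001111 11010010 01011010 00101011 00111001 00110000 01110001 10111111 01010000 00001110 11101111 11011000

The 3-byte key repeats, so the effective keystream is 89 5a 69 89 5a 69 89 5a 69 89 5a 69 89.
byte 0:  42 xor 137 = 163
byte 1:  21 xor  90 =  79
byte 2: 187 xor 105 = 210
byte 3: 211 xor 137 =  90
byte 4: 113 xor  90 =  43
byte 5:  80 xor 105 =  57
byte 6: 185 xor 137 =  48
byte 7:  43 xor  90 = 113
byte 8: 214 xor 105 = 191
byte 9: 217 xor 137 =  80
byte 10:  84 xor  90 =  14
byte 11: 134 xor 105 = 239
byte 12:  81 xor 137 = 216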